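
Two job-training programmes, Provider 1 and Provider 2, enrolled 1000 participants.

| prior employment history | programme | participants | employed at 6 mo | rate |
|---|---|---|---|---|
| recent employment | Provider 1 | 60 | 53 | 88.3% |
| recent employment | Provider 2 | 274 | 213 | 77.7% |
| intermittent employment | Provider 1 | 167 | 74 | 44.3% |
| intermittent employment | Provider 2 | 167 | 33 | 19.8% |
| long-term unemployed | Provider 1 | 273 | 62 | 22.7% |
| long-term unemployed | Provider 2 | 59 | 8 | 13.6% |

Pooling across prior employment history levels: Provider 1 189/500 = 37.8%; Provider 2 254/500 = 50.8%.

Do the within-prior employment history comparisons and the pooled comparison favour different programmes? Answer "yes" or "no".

yes

Within each prior employment history level (recent employment 88.3% vs 77.7%; intermittent employment 44.3% vs 19.8%; long-term unemployed 22.7% vs 13.6%), Provider 1 has the higher rate every time. Pooled: 37.8% vs 50.8% — Provider 2 has the higher rate overall. The two comparisons disagree.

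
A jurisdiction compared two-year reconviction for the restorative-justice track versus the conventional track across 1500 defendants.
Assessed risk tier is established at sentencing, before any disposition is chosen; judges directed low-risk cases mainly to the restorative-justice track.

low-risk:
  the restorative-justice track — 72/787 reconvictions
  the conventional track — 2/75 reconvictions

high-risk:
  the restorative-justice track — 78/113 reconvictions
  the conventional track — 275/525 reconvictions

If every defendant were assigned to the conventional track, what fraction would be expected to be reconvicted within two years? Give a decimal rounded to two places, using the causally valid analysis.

0.24

Assessed risk tier is set before the disposition has any effect — it is not caused by the disposition — and it independently drives the outcome. That makes it a confounder, so the causal comparison is within assessed risk tier levels.
Standardising the conventional track to the population assessed risk tier mix: 0.575·2/75 + 0.425·275/525 = 0.238.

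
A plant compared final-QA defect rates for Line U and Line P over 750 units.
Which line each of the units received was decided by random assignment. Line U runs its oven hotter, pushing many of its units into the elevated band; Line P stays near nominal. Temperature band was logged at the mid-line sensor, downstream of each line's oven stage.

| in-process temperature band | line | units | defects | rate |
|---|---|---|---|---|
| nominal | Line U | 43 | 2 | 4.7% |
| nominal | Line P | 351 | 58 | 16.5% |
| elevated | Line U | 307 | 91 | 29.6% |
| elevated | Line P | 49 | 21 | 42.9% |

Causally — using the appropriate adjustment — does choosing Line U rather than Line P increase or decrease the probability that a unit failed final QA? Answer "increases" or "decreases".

increases

Line U is lower inside every in-process temperature band stratum but Line P is lower in aggregate. Whether to stratify depends on how in-process temperature band relates to the line.
In-process temperature band here is a post-treatment variable shaped by the line; conditioning on it would introduce bias rather than remove it. The overall comparison is the causal one.
Pooled: Line U 26.6% vs Line P 19.8%; Line P is lower overall.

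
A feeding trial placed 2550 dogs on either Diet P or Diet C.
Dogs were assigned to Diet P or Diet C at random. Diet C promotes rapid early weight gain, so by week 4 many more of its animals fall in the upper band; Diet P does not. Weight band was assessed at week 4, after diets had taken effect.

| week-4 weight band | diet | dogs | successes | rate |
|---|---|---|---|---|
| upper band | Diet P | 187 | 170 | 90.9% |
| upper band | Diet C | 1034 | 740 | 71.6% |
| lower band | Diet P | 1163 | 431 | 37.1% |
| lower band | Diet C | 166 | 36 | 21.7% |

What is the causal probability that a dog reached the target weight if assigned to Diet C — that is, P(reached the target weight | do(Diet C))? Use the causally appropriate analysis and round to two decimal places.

Week-4 weight band is recorded after the diet and is itself shifted by it — it sits on the causal path from diet to outcome. Conditioning on a mediator would strip out part of the effect we want; the pooled comparison gives the total causal effect.
So P(outcome | do(Diet C)) is just the pooled rate for Diet C: 776/1200 = 0.647.

0.65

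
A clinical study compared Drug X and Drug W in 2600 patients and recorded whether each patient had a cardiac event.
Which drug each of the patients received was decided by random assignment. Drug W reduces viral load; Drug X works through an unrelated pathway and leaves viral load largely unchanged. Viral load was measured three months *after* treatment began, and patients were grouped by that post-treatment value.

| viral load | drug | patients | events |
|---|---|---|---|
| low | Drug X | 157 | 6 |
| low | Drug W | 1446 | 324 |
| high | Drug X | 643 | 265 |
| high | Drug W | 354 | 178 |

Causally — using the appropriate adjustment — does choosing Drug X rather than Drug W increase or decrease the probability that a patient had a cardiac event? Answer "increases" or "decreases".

Viral load is downstream of the drug. One should not condition on a consequence of treatment, so the overall rates are the right comparison.
Pooled: Drug X 33.9% vs Drug W 27.9%; Drug W is lower overall.

increases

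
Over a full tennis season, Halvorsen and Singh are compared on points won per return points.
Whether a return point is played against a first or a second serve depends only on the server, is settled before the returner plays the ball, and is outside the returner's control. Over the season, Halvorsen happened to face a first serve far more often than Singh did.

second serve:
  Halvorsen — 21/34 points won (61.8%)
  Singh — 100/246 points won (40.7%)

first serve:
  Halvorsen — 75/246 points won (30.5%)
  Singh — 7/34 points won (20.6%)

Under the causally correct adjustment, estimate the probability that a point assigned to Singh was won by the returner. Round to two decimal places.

0.31

The serve type-specific comparison favours Halvorsen throughout, but the pooled figures favour Singh. The question is whether to condition on serve type.
The imbalance in serve type arose from how return points were allocated, not from anything the player did; and serve type independently affects the outcome. The pooled gap is confounded — condition on serve type.
Standardising Singh to the population serve type mix: 0.500·100/246 + 0.500·7/34 = 0.306.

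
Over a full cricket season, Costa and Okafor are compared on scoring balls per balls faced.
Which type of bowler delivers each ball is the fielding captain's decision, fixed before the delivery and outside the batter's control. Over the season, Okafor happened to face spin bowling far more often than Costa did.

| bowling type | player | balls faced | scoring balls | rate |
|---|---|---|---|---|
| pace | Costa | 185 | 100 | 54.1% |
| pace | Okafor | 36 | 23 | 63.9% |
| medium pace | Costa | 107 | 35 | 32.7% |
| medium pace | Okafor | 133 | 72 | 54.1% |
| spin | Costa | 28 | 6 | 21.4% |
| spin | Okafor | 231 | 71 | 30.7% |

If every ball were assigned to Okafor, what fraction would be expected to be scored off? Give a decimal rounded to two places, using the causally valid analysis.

Within every bowling type level Okafor has the higher rate, yet pooled Costa does — Simpson's reversal.
Since bowling type is a pre-existing factor (not a product of the player) and it affects the outcome on its own, it is a confounder. The stratified rates, not the pooled rate, identify the causal effect.
Standardising Okafor to the population bowling type mix: 0.307·23/36 + 0.333·72/133 + 0.360·71/231 = 0.487.

0.49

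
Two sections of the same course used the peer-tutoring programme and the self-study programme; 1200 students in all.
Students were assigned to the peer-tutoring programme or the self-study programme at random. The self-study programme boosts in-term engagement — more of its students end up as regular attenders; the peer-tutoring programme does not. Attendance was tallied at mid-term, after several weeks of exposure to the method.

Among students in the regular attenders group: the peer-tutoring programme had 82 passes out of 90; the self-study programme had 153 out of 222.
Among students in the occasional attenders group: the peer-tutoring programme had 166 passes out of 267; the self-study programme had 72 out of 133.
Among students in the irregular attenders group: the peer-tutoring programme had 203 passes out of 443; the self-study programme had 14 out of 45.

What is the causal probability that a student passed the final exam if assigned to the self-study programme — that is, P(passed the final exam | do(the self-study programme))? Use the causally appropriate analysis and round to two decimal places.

The distribution of mid-term attendance is itself part of what the teaching method does — it is an intermediate outcome. Holding it fixed would remove that part of the effect; the total effect is the pooled difference.
So P(outcome | do(the self-study programme)) is just the pooled rate for the self-study programme: 239/400 = 0.598.

0.60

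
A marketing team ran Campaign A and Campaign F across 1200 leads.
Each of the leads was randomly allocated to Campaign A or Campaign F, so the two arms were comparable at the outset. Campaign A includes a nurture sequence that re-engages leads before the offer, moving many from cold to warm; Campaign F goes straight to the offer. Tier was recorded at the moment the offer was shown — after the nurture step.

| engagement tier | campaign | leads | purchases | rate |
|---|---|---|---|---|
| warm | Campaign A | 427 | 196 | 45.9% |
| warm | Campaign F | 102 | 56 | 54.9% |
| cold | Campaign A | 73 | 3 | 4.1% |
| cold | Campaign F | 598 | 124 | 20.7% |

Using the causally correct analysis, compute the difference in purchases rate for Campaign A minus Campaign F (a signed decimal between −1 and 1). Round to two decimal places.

Engagement tier lies on the pathway campaign → engagement tier → outcome, so adjusting for it blocks the indirect effect. For the total causal effect of campaign, use the unadjusted pooled rates.
The causal difference is the pooled difference: 0.398 − 0.257 = +0.141.

+0.14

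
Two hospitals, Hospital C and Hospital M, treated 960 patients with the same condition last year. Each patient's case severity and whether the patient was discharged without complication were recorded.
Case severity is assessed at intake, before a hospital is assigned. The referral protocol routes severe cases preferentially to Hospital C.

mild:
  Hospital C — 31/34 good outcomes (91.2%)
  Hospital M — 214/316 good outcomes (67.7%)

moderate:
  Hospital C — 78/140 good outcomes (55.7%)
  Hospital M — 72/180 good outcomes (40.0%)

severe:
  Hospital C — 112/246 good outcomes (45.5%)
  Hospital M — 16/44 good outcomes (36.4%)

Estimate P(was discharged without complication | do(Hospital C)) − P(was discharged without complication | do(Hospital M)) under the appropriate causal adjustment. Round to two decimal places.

+0.17

Hospital C is higher inside every case severity stratum but Hospital M is higher in aggregate. Whether to stratify depends on how case severity relates to the hospital.
The imbalance in case severity arose from how patients were allocated, not from anything the hospital did; and case severity independently affects the outcome. The pooled gap is confounded — condition on case severity.
Adjusting over the population distribution of case severity: 0.365·(0.912−0.677) + 0.333·(0.557−0.400) + 0.302·(0.455−0.364) = +0.166.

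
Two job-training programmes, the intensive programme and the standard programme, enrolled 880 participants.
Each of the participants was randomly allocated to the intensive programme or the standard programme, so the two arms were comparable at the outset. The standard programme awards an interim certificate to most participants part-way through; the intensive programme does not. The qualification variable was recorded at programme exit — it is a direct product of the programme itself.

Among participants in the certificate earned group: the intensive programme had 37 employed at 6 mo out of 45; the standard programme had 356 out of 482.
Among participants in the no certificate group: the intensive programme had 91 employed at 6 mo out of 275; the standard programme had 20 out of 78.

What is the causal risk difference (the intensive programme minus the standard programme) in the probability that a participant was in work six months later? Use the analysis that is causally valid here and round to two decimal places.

Qualification attained during the programme here is a post-treatment variable shaped by the programme; conditioning on it would introduce bias rather than remove it. The overall comparison is the causal one.
The causal difference is the pooled difference: 0.400 − 0.671 = -0.271.

-0.27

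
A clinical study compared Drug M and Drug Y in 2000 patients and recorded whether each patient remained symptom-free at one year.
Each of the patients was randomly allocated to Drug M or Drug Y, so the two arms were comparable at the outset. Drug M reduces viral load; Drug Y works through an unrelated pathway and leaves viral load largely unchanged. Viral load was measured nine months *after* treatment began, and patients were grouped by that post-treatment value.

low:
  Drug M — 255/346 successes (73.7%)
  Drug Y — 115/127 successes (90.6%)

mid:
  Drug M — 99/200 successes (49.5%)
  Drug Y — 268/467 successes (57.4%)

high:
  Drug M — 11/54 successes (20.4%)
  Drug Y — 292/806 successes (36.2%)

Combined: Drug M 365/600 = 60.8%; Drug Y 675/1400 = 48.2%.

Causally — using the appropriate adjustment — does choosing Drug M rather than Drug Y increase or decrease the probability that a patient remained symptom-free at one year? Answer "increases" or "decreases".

Drug Y is higher inside every viral load stratum but Drug M is higher in aggregate. Whether to stratify depends on how viral load relates to the drug.
Because the drug influences viral load, viral load is a post-treatment mediator, not a confounder. Stratifying on it would bias the estimate; the causal effect is the crude pooled difference.
Pooled: Drug M 60.8% vs Drug Y 48.2%; Drug M is higher overall.

increases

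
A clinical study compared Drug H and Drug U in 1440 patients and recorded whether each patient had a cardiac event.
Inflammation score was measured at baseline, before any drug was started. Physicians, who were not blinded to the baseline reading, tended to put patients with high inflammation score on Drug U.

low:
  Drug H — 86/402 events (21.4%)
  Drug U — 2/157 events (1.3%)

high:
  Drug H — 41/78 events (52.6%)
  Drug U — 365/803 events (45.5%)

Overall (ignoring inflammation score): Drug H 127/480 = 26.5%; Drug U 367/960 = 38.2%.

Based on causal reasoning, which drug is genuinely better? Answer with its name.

Drug U

Nothing the drug does changes inflammation score; the imbalance is an allocation artefact. With inflammation score also predicting the outcome, the pooled figure is confounded, and the within-stratum comparison is the causal one.
Within each level — low: 21.4% vs 1.3%; high: 52.6% vs 45.5% — Drug U is lower every time.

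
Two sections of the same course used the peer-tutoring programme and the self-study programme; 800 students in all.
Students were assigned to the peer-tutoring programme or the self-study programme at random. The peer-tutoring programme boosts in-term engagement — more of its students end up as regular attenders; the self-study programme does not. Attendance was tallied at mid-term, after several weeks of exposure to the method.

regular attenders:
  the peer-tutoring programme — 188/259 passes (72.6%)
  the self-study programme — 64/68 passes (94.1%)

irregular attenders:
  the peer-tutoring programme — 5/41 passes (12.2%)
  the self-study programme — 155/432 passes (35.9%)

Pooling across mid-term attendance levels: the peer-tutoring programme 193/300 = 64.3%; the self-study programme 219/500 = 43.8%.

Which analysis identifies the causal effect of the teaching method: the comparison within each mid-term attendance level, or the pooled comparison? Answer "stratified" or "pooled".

Within every mid-term attendance level the self-study programme has the higher rate, yet pooled the peer-tutoring programme does — Simpson's reversal.
Mid-term attendance is recorded after the teaching method and is itself shifted by it — it sits on the causal path from teaching method to outcome. Conditioning on a mediator would strip out part of the effect we want; the pooled comparison gives the total causal effect.
Pooled: the peer-tutoring programme 64.3% vs the self-study programme 43.8%; the peer-tutoring programme is higher overall.

pooled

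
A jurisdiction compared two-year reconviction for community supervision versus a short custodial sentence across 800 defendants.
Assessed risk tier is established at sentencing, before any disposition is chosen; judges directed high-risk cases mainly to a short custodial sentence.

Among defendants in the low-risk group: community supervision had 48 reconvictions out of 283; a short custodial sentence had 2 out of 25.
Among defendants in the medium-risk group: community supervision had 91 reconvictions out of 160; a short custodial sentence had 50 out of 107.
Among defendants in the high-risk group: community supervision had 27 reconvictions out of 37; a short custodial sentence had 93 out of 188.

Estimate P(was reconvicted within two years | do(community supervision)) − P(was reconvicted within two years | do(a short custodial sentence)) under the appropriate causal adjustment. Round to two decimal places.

+0.13

The assessed risk tier-specific comparison favours a short custodial sentence throughout, but the pooled figures favour community supervision. The question is whether to condition on assessed risk tier.
Since assessed risk tier is a pre-existing factor (not a product of the disposition) and it affects the outcome on its own, it is a confounder. The stratified rates, not the pooled rate, identify the causal effect.
Adjusting over the population distribution of assessed risk tier: 0.385·(0.170−0.080) + 0.334·(0.569−0.467) + 0.281·(0.730−0.495) = +0.134.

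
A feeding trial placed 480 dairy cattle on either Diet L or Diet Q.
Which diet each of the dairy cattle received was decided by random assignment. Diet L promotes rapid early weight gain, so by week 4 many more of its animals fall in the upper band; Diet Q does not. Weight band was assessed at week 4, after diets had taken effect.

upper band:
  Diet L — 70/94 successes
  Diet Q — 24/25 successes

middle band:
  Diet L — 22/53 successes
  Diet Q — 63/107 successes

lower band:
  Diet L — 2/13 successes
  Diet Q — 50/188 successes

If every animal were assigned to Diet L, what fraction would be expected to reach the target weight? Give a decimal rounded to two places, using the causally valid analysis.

Week-4 weight band is downstream of the diet. One should not condition on a consequence of treatment, so the overall rates are the right comparison.
So P(outcome | do(Diet L)) is just the pooled rate for Diet L: 94/160 = 0.588.

0.59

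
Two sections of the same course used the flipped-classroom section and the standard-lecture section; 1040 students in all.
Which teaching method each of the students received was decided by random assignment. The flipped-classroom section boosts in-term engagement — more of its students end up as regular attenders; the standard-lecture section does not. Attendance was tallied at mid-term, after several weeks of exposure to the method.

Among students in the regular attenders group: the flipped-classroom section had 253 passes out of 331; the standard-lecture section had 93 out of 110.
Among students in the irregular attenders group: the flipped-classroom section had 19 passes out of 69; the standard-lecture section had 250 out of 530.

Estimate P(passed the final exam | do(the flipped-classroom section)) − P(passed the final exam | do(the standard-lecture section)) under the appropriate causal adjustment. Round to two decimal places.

+0.14

Mid-term attendance is recorded after the teaching method and is itself shifted by it — it sits on the causal path from teaching method to outcome. Conditioning on a mediator would strip out part of the effect we want; the pooled comparison gives the total causal effect.
The causal difference is the pooled difference: 0.680 − 0.536 = +0.144.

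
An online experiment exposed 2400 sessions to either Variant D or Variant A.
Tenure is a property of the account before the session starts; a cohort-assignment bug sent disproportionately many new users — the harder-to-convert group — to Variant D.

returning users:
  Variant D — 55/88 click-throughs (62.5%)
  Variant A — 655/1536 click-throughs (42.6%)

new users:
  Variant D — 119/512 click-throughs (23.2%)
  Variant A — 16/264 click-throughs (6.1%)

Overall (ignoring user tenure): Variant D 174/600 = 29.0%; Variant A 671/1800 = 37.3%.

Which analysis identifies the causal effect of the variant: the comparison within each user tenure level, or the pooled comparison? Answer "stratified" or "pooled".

Variant D is higher inside every user tenure stratum but Variant A is higher in aggregate. Whether to stratify depends on how user tenure relates to the variant.
User tenure satisfies the back-door criterion: it is not a descendant of the variant, and it blocks the spurious path from variant to outcome. Adjusting for it (i.e., using the within-user tenure rates) gives the causal effect.
Within each level — returning users: 62.5% vs 42.6%; new users: 23.2% vs 6.1% — Variant D is higher every time.

stratified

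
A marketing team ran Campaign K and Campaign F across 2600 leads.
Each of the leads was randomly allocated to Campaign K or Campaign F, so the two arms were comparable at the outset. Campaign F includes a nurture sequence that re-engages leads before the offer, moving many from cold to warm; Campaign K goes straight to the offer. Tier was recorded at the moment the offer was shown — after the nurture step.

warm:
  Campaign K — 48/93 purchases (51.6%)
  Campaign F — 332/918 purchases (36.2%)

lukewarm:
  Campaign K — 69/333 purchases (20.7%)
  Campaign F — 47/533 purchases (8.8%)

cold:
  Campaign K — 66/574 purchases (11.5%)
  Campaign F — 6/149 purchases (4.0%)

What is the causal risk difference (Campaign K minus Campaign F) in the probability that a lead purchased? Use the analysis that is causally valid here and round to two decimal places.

-0.06

Stratifying would compare campaigns among leads the campaigns themselves sorted into engagement tier groups — a form of selection on an intermediate. The unconditioned pooled rates give the total causal effect.
The causal difference is the pooled difference: 0.183 − 0.241 = -0.058.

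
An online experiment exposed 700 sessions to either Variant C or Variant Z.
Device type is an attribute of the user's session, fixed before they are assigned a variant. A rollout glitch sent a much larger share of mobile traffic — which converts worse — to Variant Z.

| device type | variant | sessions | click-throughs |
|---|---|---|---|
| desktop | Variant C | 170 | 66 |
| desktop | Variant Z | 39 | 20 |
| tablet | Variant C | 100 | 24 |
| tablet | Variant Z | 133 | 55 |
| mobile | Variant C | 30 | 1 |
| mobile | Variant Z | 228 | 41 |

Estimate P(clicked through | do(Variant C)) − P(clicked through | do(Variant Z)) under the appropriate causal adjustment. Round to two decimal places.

-0.15

Device type is set before the variant has any effect — it is not caused by the variant — and it independently drives the outcome. That makes it a confounder, so the causal comparison is within device type levels.
Adjusting over the population distribution of device type: 0.299·(0.388−0.513) + 0.333·(0.240−0.414) + 0.369·(0.033−0.180) = -0.149.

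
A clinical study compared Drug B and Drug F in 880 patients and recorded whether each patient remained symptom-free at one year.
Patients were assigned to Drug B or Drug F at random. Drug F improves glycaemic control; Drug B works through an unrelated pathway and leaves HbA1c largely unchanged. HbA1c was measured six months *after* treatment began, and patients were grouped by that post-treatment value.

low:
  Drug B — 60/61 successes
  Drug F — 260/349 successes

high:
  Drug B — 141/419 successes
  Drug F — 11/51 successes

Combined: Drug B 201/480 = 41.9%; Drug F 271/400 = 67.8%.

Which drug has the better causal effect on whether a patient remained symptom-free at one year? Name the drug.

Drug F

The stratified and pooled comparisons disagree (Drug B wins within each HbA1c; Drug F wins overall), so the answer turns on the causal role of HbA1c.
HbA1c lies on the pathway drug → HbA1c → outcome, so adjusting for it blocks the indirect effect. For the total causal effect of drug, use the unadjusted pooled rates.
Pooled: Drug B 41.9% vs Drug F 67.8%; Drug F is higher overall.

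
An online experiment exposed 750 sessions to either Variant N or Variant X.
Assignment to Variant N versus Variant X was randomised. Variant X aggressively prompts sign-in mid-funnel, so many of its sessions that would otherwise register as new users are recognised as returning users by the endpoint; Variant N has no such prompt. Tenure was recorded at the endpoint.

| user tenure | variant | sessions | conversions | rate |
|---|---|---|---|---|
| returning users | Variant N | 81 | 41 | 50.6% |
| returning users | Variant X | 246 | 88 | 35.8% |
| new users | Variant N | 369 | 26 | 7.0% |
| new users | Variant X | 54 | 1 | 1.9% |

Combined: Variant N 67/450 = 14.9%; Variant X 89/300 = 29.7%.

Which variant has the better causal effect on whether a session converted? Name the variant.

Variant X

Within every user tenure level Variant N has the higher rate, yet pooled Variant X does — Simpson's reversal.
User tenure here is a post-treatment variable shaped by the variant; conditioning on it would introduce bias rather than remove it. The overall comparison is the causal one.
Pooled: Variant N 14.9% vs Variant X 29.7%; Variant X is higher overall.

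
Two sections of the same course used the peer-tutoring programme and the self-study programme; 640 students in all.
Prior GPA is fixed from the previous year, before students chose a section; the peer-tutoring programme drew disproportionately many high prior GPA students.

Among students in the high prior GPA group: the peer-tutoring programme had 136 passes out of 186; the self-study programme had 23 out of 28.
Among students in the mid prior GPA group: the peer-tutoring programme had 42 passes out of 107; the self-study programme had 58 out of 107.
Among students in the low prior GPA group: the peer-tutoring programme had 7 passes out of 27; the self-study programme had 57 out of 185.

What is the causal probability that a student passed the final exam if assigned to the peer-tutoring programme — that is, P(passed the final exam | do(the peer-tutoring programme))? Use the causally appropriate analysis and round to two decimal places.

0.46

Within every prior GPA band level the self-study programme has the higher rate, yet pooled the peer-tutoring programme does — Simpson's reversal.
Prior GPA band differs across teaching methods for reasons unrelated to any effect of the teaching method itself, and it separately predicts the outcome — a classic confounder. We must compare within prior GPA band levels.
Standardising the peer-tutoring programme to the population prior GPA band mix: 0.334·136/186 + 0.334·42/107 + 0.331·7/27 = 0.462.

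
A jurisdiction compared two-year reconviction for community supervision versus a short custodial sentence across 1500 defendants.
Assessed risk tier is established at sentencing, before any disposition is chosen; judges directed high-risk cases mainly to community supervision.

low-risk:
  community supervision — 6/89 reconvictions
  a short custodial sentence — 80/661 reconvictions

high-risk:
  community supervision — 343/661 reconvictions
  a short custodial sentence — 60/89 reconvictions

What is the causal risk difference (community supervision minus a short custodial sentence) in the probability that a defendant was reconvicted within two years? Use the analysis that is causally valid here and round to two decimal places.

The assessed risk tier-specific comparison favours community supervision throughout, but the pooled figures favour a short custodial sentence. The question is whether to condition on assessed risk tier.
Assessed risk tier satisfies the back-door criterion: it is not a descendant of the disposition, and it blocks the spurious path from disposition to outcome. Adjusting for it (i.e., using the within-assessed risk tier rates) gives the causal effect.
Adjusting over the population distribution of assessed risk tier: 0.500·(0.067−0.121) + 0.500·(0.519−0.674) = -0.104.

-0.10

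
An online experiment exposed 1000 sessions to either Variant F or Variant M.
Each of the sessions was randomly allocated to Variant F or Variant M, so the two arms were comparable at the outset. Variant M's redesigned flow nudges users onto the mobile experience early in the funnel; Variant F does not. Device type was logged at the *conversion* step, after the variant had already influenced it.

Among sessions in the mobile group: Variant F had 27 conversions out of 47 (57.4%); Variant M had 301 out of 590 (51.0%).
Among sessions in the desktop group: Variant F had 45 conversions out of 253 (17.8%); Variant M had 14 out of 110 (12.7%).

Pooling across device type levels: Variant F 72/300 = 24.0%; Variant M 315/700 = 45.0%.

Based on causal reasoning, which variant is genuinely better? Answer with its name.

Variant M

Because the variant influences device type, device type is a post-treatment mediator, not a confounder. Stratifying on it would bias the estimate; the causal effect is the crude pooled difference.
Pooled: Variant F 24.0% vs Variant M 45.0%; Variant M is higher overall.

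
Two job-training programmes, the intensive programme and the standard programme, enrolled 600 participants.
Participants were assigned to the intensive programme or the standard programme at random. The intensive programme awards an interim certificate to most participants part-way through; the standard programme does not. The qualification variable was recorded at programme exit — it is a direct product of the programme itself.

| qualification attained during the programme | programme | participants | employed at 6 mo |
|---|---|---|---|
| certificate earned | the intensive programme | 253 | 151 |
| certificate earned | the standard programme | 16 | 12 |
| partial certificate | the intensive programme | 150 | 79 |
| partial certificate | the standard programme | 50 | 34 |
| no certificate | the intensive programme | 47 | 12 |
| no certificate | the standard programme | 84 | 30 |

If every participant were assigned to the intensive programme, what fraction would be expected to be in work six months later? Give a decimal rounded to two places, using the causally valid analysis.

0.54

Qualification attained during the programme lies on the pathway programme → qualification attained during the programme → outcome, so adjusting for it blocks the indirect effect. For the total causal effect of programme, use the unadjusted pooled rates.
So P(outcome | do(the intensive programme)) is just the pooled rate for the intensive programme: 242/450 = 0.538.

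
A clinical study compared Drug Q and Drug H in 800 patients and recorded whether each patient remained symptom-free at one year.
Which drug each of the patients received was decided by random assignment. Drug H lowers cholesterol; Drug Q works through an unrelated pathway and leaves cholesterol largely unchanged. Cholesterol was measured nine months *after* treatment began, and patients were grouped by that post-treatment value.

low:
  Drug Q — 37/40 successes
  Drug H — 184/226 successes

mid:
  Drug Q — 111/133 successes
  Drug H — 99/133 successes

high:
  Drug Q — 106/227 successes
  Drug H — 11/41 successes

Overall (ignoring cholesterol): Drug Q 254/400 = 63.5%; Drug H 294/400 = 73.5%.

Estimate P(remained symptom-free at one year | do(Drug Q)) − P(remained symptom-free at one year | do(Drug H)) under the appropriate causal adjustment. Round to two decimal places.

-0.10

Within every cholesterol level Drug Q has the higher rate, yet pooled Drug H does — Simpson's reversal.
Because the drug influences cholesterol, cholesterol is a post-treatment mediator, not a confounder. Stratifying on it would bias the estimate; the causal effect is the crude pooled difference.
The causal difference is the pooled difference: 0.635 − 0.735 = -0.100.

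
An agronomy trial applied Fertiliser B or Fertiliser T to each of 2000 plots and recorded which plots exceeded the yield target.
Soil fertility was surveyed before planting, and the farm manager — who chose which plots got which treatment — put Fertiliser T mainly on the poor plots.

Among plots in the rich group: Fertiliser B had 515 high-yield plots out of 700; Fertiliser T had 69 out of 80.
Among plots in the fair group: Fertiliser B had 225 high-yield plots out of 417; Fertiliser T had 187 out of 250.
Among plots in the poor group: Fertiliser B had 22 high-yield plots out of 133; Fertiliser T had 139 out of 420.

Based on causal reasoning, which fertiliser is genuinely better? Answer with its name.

Here soil fertility is a common cause — it drives both which fertiliser a case falls under and the outcome. The crude comparison mixes populations; the stratum-specific rates are the causally relevant ones.
Within each level — rich: 73.6% vs 86.2%; fair: 54.0% vs 74.8%; poor: 16.5% vs 33.1% — Fertiliser T is higher every time.

Fertiliser T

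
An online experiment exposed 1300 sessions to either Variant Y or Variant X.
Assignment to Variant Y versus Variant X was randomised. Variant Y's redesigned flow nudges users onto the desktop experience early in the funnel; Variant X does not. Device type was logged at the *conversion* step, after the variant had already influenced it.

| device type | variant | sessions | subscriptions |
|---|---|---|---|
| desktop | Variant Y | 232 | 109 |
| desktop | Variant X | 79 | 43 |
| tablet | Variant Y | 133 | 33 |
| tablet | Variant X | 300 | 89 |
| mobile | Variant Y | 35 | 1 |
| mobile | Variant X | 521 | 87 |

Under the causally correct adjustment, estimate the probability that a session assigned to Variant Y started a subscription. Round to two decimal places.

0.36

Device type is recorded after the variant and is itself shifted by it — it sits on the causal path from variant to outcome. Conditioning on a mediator would strip out part of the effect we want; the pooled comparison gives the total causal effect.
So P(outcome | do(Variant Y)) is just the pooled rate for Variant Y: 143/400 = 0.357.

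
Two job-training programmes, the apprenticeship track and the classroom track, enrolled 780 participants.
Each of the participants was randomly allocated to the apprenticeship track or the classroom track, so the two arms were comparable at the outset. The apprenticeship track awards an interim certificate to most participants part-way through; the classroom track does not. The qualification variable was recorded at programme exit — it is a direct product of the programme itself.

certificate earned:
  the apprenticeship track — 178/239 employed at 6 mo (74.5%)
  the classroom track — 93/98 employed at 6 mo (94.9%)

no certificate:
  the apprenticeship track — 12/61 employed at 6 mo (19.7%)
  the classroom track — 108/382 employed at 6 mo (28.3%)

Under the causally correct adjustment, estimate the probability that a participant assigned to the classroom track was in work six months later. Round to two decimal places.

Qualification attained during the programme is recorded after the programme and is itself shifted by it — it sits on the causal path from programme to outcome. Conditioning on a mediator would strip out part of the effect we want; the pooled comparison gives the total causal effect.
So P(outcome | do(the classroom track)) is just the pooled rate for the classroom track: 201/480 = 0.419.

0.42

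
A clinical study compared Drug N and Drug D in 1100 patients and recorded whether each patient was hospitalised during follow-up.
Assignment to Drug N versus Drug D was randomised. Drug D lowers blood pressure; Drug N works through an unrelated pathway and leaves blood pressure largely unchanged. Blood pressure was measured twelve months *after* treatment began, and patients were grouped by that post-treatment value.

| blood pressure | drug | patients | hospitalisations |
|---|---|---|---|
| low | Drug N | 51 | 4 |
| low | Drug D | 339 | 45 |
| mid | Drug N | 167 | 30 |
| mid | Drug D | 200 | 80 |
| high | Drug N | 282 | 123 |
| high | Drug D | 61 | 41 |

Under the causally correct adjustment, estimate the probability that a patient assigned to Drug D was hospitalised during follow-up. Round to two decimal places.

0.28

Blood pressure is recorded after the drug and is itself shifted by it — it sits on the causal path from drug to outcome. Conditioning on a mediator would strip out part of the effect we want; the pooled comparison gives the total causal effect.
So P(outcome | do(Drug D)) is just the pooled rate for Drug D: 166/600 = 0.277.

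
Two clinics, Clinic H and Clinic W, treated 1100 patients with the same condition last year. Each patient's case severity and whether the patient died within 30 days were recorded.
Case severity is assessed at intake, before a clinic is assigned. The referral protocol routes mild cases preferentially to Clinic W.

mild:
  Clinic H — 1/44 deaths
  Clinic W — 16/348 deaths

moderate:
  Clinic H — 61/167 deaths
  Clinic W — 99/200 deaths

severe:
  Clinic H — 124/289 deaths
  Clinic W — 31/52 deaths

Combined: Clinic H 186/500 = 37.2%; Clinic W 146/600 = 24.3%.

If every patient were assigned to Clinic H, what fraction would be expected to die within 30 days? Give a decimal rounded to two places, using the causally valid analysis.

The stratified and pooled comparisons disagree (Clinic H wins within each case severity; Clinic W wins overall), so the answer turns on the causal role of case severity.
Case severity differs across clinics for reasons unrelated to any effect of the clinic itself, and it separately predicts the outcome — a classic confounder. We must compare within case severity levels.
Standardising Clinic H to the population case severity mix: 0.356·1/44 + 0.334·61/167 + 0.310·124/289 = 0.263.

0.26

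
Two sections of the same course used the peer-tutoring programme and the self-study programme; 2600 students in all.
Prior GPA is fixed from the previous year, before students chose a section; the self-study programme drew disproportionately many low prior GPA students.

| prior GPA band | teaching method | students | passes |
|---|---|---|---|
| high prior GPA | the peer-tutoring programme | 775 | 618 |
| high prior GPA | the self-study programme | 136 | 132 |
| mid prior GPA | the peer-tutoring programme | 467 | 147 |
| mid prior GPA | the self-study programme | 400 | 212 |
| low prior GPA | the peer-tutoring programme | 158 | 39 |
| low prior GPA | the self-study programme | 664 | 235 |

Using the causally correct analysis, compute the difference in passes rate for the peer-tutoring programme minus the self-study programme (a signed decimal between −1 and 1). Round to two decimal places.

Prior GPA band is set before the teaching method has any effect — it is not caused by the teaching method — and it independently drives the outcome. That makes it a confounder, so the causal comparison is within prior GPA band levels.
Adjusting over the population distribution of prior GPA band: 0.350·(0.797−0.971) + 0.333·(0.315−0.530) + 0.316·(0.247−0.354) = -0.166.

-0.17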